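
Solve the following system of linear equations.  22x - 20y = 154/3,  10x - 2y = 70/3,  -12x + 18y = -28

Row-reduce the augmented matrix:
R1 ← R1 / (22).
R2 ← R2 − 10·R1.
R3 ← R3 + 12·R1.
R2 ← R2 / (78/11).
R1 ← R1 + 10/11·R2.
R3 ← R3 − 78/11·R2.
R3 reduces to 0 = 0, so the extra equation is consistent.
Reading off the reduced rows gives x = 7/3, y = 0.

x = 7/3, y = 0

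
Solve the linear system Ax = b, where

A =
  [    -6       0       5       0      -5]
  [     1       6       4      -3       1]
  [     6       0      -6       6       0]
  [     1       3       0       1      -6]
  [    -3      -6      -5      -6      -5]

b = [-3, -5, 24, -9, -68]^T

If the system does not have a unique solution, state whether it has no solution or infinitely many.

x_1 = 3, x_2 = -2, x_3 = 5, x_4 = 6, x_5 = 2

Row-reduce the augmented matrix:
R1 ← R1 / (-6).
R2 ← R2 − 1·R1.
R3 ← R3 − 6·R1.
R4 ← R4 − 1·R1.
R5 ← R5 + 3·R1.
R2 ← R2 / (6).
R4 ← R4 − 3·R2.
R5 ← R5 + 6·R2.
R3 ← R3 / (-1).
R1 ← R1 + 5/6·R3.
R2 ← R2 − 29/36·R3.
R4 ← R4 + 19/12·R3.
R5 ← R5 + 8/3·R3.
R4 ← R4 / (-7).
R1 ← R1 + 5·R4.
R2 ← R2 − 13/3·R4.
R3 ← R3 + 6·R4.
R5 ← R5 + 25·R4.
R5 ← R5 / (52/7).
R1 ← R1 − 30/7·R5.
R2 ← R2 + 71/21·R5.
R3 ← R3 − 29/7·R5.
R4 ← R4 + 1/7·R5.
Reading off the reduced rows gives x_1 = 3, x_2 = -2, x_3 = 5, x_4 = 6, x_5 = 2.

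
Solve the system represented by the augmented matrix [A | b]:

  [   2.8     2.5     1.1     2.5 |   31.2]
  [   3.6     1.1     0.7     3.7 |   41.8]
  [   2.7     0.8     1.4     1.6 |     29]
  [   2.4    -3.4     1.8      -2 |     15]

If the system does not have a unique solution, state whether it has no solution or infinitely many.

x_1 = 6, x_2 = -1, x_3 = 4, x_4 = 5

Row-reduce the augmented matrix:
R1 ← R1 / (14/5).
R2 ← R2 − 18/5·R1.
R3 ← R3 − 27/10·R1.
R4 ← R4 − 12/5·R1.
R2 ← R2 / (-74/35).
R1 ← R1 − 25/28·R2.
R3 ← R3 + 451/280·R2.
R4 ← R4 + 194/35·R2.
R3 ← R3 / (523/592).
R1 ← R1 − 27/296·R3.
R2 ← R2 − 25/74·R3.
R4 ← R4 − 101/37·R3.
R4 ← R4 / (-4623/2615).
R1 ← R1 − 638/523·R4.
R2 ← R2 − 116/523·R4.
R3 ← R3 + 699/523·R4.
Reading off the reduced rows gives x_1 = 6, x_2 = -1, x_3 = 4, x_4 = 5.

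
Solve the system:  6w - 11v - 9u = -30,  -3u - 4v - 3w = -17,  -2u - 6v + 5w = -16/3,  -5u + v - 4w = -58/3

u = 3, v = 1, w = 4/3

Row-reduce the augmented matrix:
R1 ← R1 / (-9).
R2 ← R2 + 3·R1.
R3 ← R3 + 2·R1.
R4 ← R4 + 5·R1.
R2 ← R2 / (-1/3).
R1 ← R1 − 11/9·R2.
R3 ← R3 + 32/9·R2.
R4 ← R4 − 64/9·R2.
R3 ← R3 / (57).
R1 ← R1 + 19·R3.
R2 ← R2 − 15·R3.
R4 ← R4 + 114·R3.
R4 reduces to 0 = 0, so the extra equation is consistent.
Reading off the reduced rows gives u = 3, v = 1, w = 4/3.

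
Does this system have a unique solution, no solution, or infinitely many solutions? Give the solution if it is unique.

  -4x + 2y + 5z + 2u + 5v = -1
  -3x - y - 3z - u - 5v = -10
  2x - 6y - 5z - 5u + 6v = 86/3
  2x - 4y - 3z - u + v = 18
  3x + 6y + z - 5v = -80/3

Row-reduce the augmented matrix:
R1 ← R1 / (-4).
R2 ← R2 + 3·R1.
R3 ← R3 − 2·R1.
R4 ← R4 − 2·R1.
R5 ← R5 − 3·R1.
R2 ← R2 / (-5/2).
R1 ← R1 + 1/2·R2.
R3 ← R3 + 5·R2.
R4 ← R4 + 3·R2.
R5 ← R5 − 15/2·R2.
R3 ← R3 / (11).
R1 ← R1 − 1/10·R3.
R2 ← R2 − 27/10·R3.
R4 ← R4 − 38/5·R3.
R5 ← R5 + 31/2·R3.
R4 ← R4 / (127/55).
R1 ← R1 + 1/110·R4.
R2 ← R2 − 83/110·R4.
R3 ← R3 − 1/11·R4.
R5 ← R5 + 101/22·R4.
R5 ← R5 / (319/254).
R1 ← R1 − 63/254·R5.
R2 ← R2 + 403/254·R5.
R3 ← R3 − 320/127·R5.
R4 ← R4 + 218/127·R5.
Reading off the reduced rows gives x = 1, y = -7/3, z = -7/3, u = 3, v = 8/3.

x = 1, y = -7/3, z = -7/3, u = 3, v = 8/3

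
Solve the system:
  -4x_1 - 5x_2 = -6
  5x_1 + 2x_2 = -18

Row-reduce the augmented matrix:
R1 ← R1 / (-4).
R2 ← R2 − 5·R1.
R2 ← R2 / (-17/4).
R1 ← R1 − 5/4·R2.
Reading off the reduced rows gives x_1 = -6, x_2 = 6.

x_1 = -6, x_2 = 6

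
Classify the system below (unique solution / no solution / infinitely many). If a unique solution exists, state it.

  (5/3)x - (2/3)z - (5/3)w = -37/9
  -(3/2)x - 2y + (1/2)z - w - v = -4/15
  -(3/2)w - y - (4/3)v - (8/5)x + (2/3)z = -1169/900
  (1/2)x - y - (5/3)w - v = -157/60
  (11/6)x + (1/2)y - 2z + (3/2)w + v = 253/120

Row-reduce the augmented matrix:
R1 ← R1 / (5/3).
R2 ← R2 + 3/2·R1.
R3 ← R3 + 8/5·R1.
R4 ← R4 − 1/2·R1.
R5 ← R5 − 11/6·R1.
R2 ← R2 / (-2).
R3 ← R3 + 1·R2.
R4 ← R4 + 1·R2.
R5 ← R5 − 1/2·R2.
R3 ← R3 / (23/300).
R1 ← R1 + 2/5·R3.
R2 ← R2 − 1/20·R3.
R4 ← R4 − 1/4·R3.
R5 ← R5 + 31/24·R3.
R4 ← R4 / (422/69).
R1 ← R1 + 245/23·R4.
R2 ← R2 − 113/46·R4.
R3 ← R3 + 555/23·R4.
R5 ← R5 + 7855/276·R4.
R5 ← R5 / (-15047/5064).
R1 ← R1 + 205/422·R5.
R2 ← R2 − 129/844·R5.
R3 ← R3 + 895/422·R5.
R4 ← R4 − 153/422·R5.
Reading off the reduced rows gives x = -2/5, y = -1/4, z = -1/3, w = 11/5, v = -1.

x = -2/5, y = -1/4, z = -1/3, w = 11/5, v = -1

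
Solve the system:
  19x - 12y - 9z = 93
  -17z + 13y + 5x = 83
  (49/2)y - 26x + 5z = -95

no solution

Row-reduce:
R1 ← R1 / (19).
R2 ← R2 − 5·R1.
R3 ← R3 + 26·R1.
R2 ← R2 / (307/19).
R1 ← R1 + 12/19·R2.
R3 ← R3 − 307/38·R2.
Row 3 reduces to 0 = 3, a contradiction. The system is inconsistent.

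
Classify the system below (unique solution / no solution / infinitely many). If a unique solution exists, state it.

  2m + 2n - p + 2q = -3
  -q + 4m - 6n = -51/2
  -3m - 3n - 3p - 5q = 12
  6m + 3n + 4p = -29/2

Row-reduce the augmented matrix:
R1 ← R1 / (2).
R2 ← R2 − 4·R1.
R3 ← R3 + 3·R1.
R4 ← R4 − 6·R1.
R2 ← R2 / (-10).
R1 ← R1 − 1·R2.
R4 ← R4 + 3·R2.
R3 ← R3 / (-9/2).
R1 ← R1 + 3/10·R3.
R2 ← R2 + 1/5·R3.
R4 ← R4 − 32/5·R3.
R4 ← R4 / (-661/90).
R1 ← R1 − 19/30·R4.
R2 ← R2 − 53/90·R4.
R3 ← R3 − 4/9·R4.
Reading off the reduced rows gives m = -3, n = 5/2, p = -1, q = -3/2.

m = -3, n = 5/2, p = -1, q = -3/2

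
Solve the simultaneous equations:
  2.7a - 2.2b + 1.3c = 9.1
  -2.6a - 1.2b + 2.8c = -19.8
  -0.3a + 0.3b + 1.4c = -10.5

a = 3, b = -4, c = -6

Row-reduce the augmented matrix:
R1 ← R1 / (27/10).
R2 ← R2 + 13/5·R1.
R3 ← R3 + 3/10·R1.
R2 ← R2 / (-448/135).
R1 ← R1 + 22/27·R2.
R3 ← R3 − 1/18·R2.
R3 ← R3 / (7223/4480).
R1 ← R1 + 115/224·R3.
R2 ← R2 + 547/448·R3.
Reading off the reduced rows gives a = 3, b = -4, c = -6.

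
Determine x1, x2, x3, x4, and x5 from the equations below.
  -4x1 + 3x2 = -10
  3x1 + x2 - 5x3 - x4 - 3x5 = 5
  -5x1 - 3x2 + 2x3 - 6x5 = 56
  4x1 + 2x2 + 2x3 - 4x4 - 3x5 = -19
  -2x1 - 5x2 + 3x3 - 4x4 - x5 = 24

Row-reduce the augmented matrix:
R1 ← R1 / (-4).
R2 ← R2 − 3·R1.
R3 ← R3 + 5·R1.
R4 ← R4 − 4·R1.
R5 ← R5 + 2·R1.
R2 ← R2 / (13/4).
R1 ← R1 + 3/4·R2.
R3 ← R3 + 27/4·R2.
R4 ← R4 − 5·R2.
R5 ← R5 + 13/2·R2.
R3 ← R3 / (-109/13).
R1 ← R1 + 15/13·R3.
R2 ← R2 + 20/13·R3.
R4 ← R4 − 126/13·R3.
R5 ← R5 + 7·R3.
R4 ← R4 / (-530/109).
R1 ← R1 − 6/109·R4.
R2 ← R2 − 8/109·R4.
R3 ← R3 − 27/109·R4.
R5 ← R5 + 465/109·R4.
R5 ← R5 / (1505/106).
R1 ← R1 − 45/53·R5.
R2 ← R2 − 60/53·R5.
R3 ← R3 − 87/106·R5.
R4 ← R4 − 273/106·R5.
Reading off the reduced rows gives x1 = -2, x2 = -6, x3 = -1, x4 = 3, x5 = -5.

x1 = -2, x2 = -6, x3 = -1, x4 = 3, x5 = -5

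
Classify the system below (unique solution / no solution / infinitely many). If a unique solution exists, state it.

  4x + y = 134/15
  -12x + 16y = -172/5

x = 7/3, y = -2/5

From equation 1: y = 134/15 − 4·x.
Substitute into equation 2 and solve: x = 7/3.
Then y = -2/5.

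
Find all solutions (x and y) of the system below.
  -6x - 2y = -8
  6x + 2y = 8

infinitely many solutions

Row-reduce:
R1 ← R1 / (-6).
R2 ← R2 − 6·R1.
Rank is 1 with 2 unknowns, leaving y free.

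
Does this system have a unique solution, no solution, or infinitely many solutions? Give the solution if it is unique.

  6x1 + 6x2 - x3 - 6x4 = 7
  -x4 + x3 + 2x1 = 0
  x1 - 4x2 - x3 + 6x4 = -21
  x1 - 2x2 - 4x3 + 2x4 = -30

Row-reduce the augmented matrix:
R1 ← R1 / (6).
R2 ← R2 − 2·R1.
R3 ← R3 − 1·R1.
R4 ← R4 − 1·R1.
R2 ← R2 / (-2).
R1 ← R1 − 1·R2.
R3 ← R3 + 5·R2.
R4 ← R4 + 3·R2.
R3 ← R3 / (-25/6).
R1 ← R1 − 1/2·R3.
R2 ← R2 + 2/3·R3.
R4 ← R4 + 35/6·R3.
R4 ← R4 / (-24/5).
R1 ← R1 − 1/25·R4.
R2 ← R2 + 61/50·R4.
R3 ← R3 + 27/25·R4.
Reading off the reduced rows gives x1 = -2, x2 = 5, x3 = 5, x4 = 1.

x1 = -2, x2 = 5, x3 = 5, x4 = 1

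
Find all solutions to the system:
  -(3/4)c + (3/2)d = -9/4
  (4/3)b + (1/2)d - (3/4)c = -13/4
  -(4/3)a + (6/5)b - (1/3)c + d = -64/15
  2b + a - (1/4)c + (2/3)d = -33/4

Row-reduce the augmented matrix:
Swap R1 and R3.
R1 ← R1 / (-4/3).
R4 ← R4 − 1·R1.
R2 ← R2 / (4/3).
R1 ← R1 + 9/10·R2.
R4 ← R4 − 29/10·R2.
R3 ← R3 / (-3/4).
R1 ← R1 + 41/160·R3.
R2 ← R2 + 9/16·R3.
R4 ← R4 − 181/160·R3.
R4 ← R4 / (311/120).
R1 ← R1 + 37/40·R4.
R2 ← R2 + 3/4·R4.
R3 ← R3 + 2·R4.
Reading off the reduced rows gives a = -1, b = -3, c = -3, d = -3.

a = -1, b = -3, c = -3, d = -3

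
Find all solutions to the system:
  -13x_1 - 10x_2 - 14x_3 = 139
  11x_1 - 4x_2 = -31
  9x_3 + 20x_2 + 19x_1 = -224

x_1 = -5, x_2 = -6, x_3 = -1

Row-reduce the augmented matrix:
R1 ← R1 / (-13).
R2 ← R2 − 11·R1.
R3 ← R3 − 19·R1.
R2 ← R2 / (-162/13).
R1 ← R1 − 10/13·R2.
R3 ← R3 − 70/13·R2.
R3 ← R3 / (-1343/81).
R1 ← R1 − 28/81·R3.
R2 ← R2 − 77/81·R3.
Reading off the reduced rows gives x_1 = -5, x_2 = -6, x_3 = -1.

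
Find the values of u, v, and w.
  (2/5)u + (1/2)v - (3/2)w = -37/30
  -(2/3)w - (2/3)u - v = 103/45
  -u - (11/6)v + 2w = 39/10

Row-reduce the augmented matrix:
R1 ← R1 / (2/5).
R2 ← R2 + 2/3·R1.
R3 ← R3 + 1·R1.
R2 ← R2 / (-1/6).
R1 ← R1 − 5/4·R2.
R3 ← R3 + 7/12·R2.
R3 ← R3 / (28/3).
R1 ← R1 + 55/2·R3.
R2 ← R2 − 19·R3.
Reading off the reduced rows gives u = -4/3, v = -7/5, w = 0.

u = -4/3, v = -7/5, w = 0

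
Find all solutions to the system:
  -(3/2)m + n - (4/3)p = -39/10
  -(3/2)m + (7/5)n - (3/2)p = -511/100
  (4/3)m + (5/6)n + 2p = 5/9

Row-reduce the augmented matrix:
R1 ← R1 / (-3/2).
R2 ← R2 + 3/2·R1.
R3 ← R3 − 4/3·R1.
R2 ← R2 / (2/5).
R1 ← R1 + 2/3·R2.
R3 ← R3 − 31/18·R2.
R3 ← R3 / (331/216).
R1 ← R1 − 11/18·R3.
R2 ← R2 + 5/12·R3.
Reading off the reduced rows gives m = -1/3, n = -12/5, p = 3/2.

m = -1/3, n = -12/5, p = 3/2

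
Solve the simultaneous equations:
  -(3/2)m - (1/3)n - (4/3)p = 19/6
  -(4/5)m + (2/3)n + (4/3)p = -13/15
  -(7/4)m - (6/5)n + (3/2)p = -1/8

m = -1, n = 0, p = -5/4

Row-reduce the augmented matrix:
R1 ← R1 / (-3/2).
R2 ← R2 + 4/5·R1.
R3 ← R3 + 7/4·R1.
R2 ← R2 / (38/45).
R1 ← R1 − 2/9·R2.
R3 ← R3 + 73/90·R2.
R3 ← R3 / (2861/570).
R1 ← R1 − 20/57·R3.
R2 ← R2 − 46/19·R3.
Reading off the reduced rows gives m = -1, n = 0, p = -5/4.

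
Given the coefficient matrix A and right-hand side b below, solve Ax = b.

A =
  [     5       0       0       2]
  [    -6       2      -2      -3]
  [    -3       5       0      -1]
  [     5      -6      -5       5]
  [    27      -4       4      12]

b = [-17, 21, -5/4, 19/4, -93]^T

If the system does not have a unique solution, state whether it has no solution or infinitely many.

Row-reduce the augmented matrix:
R1 ← R1 / (5).
R2 ← R2 + 6·R1.
R3 ← R3 + 3·R1.
R4 ← R4 − 5·R1.
R5 ← R5 − 27·R1.
R2 ← R2 / (2).
R3 ← R3 − 5·R2.
R4 ← R4 + 6·R2.
R5 ← R5 + 4·R2.
R3 ← R3 / (5).
R2 ← R2 + 1·R3.
R4 ← R4 + 11·R3.
R4 ← R4 / (247/50).
R1 ← R1 − 2/5·R4.
R2 ← R2 − 1/25·R4.
R3 ← R3 − 17/50·R4.
R5 reduces to 0 = 0, so the extra equation is consistent.
Reading off the reduced rows gives x_1 = -3, x_2 = -9/4, x_3 = -9/4, x_4 = -1.

x_1 = -3, x_2 = -9/4, x_3 = -9/4, x_4 = -1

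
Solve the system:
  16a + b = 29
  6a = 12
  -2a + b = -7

a = 2, b = -3

Row-reduce the augmented matrix:
R1 ← R1 / (16).
R2 ← R2 − 6·R1.
R3 ← R3 + 2·R1.
R2 ← R2 / (-3/8).
R1 ← R1 − 1/16·R2.
R3 ← R3 − 9/8·R2.
R3 reduces to 0 = 0, so the extra equation is consistent.
Reading off the reduced rows gives a = 2, b = -3.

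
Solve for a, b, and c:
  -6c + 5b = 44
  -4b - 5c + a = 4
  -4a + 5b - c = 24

a = 0, b = 4, c = -4

Row-reduce the augmented matrix:
Swap R1 and R2.
R3 ← R3 + 4·R1.
R2 ← R2 / (5).
R1 ← R1 + 4·R2.
R3 ← R3 + 11·R2.
R3 ← R3 / (-171/5).
R1 ← R1 + 49/5·R3.
R2 ← R2 + 6/5·R3.
Reading off the reduced rows gives a = 0, b = 4, c = -4.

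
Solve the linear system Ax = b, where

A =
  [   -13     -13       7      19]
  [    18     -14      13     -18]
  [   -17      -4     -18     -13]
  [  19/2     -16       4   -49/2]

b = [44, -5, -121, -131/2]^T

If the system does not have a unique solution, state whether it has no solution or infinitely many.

infinitely many solutions

Row-reduce:
R1 ← R1 / (-13).
R2 ← R2 − 18·R1.
R3 ← R3 + 17·R1.
R4 ← R4 − 19/2·R1.
R2 ← R2 / (-32).
R1 ← R1 − 1·R2.
R3 ← R3 − 13·R2.
R4 ← R4 + 51/2·R2.
R3 ← R3 / (-7461/416).
R1 ← R1 − 71/416·R3.
R2 ← R2 + 295/416·R3.
R4 ← R4 + 7461/832·R3.
Rank is 3 with 4 unknowns, leaving x_4 free.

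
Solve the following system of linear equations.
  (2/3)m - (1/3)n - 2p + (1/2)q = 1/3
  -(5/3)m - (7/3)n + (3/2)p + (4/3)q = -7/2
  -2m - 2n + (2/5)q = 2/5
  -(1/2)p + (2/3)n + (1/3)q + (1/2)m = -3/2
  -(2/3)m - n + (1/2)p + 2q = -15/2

no solution

Row-reduce:
R1 ← R1 / (2/3).
R2 ← R2 + 5/3·R1.
R3 ← R3 + 2·R1.
R4 ← R4 − 1/2·R1.
R5 ← R5 + 2/3·R1.
R2 ← R2 / (-19/6).
R1 ← R1 + 1/2·R2.
R3 ← R3 + 3·R2.
R4 ← R4 − 11/12·R2.
R5 ← R5 + 4/3·R2.
R3 ← R3 / (-51/19).
R1 ← R1 + 93/38·R3.
R2 ← R2 − 21/19·R3.
R4 ← R4 + 1/76·R3.
R5 ← R5 + 1/38·R3.
R4 ← R4 / (241/340).
R1 ← R1 − 143/170·R4.
R2 ← R2 + 177/170·R4.
R3 ← R3 − 52/255·R4.
R5 ← R5 − 241/170·R4.
Row 5 reduces to 0 = -1, a contradiction. The system is inconsistent.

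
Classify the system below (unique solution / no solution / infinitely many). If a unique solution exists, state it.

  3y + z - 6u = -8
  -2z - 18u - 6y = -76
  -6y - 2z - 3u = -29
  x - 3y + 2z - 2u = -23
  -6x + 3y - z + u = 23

no solution

Row-reduce:
Swap R1 and R4.
R5 ← R5 + 6·R1.
R2 ← R2 / (-6).
R1 ← R1 + 3·R2.
R3 ← R3 + 6·R2.
R4 ← R4 − 3·R2.
R5 ← R5 + 15·R2.
Swap R3 and R5.
R3 ← R3 / (16).
R1 ← R1 − 3·R3.
R2 ← R2 − 1/3·R3.
R4 ← R4 / (-15).
R1 ← R1 − 5/8·R4.
R2 ← R2 − 55/24·R4.
R3 ← R3 − 17/8·R4.
R5 ← R5 − 15·R4.
Row 5 reduces to 0 = 1, a contradiction. The system is inconsistent.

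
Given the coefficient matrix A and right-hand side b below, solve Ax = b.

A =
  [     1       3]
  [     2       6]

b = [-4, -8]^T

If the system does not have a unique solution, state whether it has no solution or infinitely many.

Row-reduce:
R2 ← R2 − 2·R1.
Rank is 1 with 2 unknowns, leaving x_2 free.

infinitely many solutions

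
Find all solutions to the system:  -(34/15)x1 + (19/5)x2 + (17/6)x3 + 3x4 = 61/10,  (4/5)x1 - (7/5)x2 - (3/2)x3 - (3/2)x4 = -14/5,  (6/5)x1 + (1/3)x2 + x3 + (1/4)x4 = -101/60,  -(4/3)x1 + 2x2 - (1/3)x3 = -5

Row-reduce:
R1 ← R1 / (-34/15).
R2 ← R2 − 4/5·R1.
R3 ← R3 − 6/5·R1.
R4 ← R4 + 4/3·R1.
R2 ← R2 / (-1/17).
R1 ← R1 + 57/34·R2.
R3 ← R3 − 598/255·R2.
R4 ← R4 + 4/17·R2.
R3 ← R3 / (-523/30).
R1 ← R1 − 13·R3.
R2 ← R2 − 17/2·R3.
Row 4 reduces to 0 = -6, a contradiction. The system is inconsistent.

no solution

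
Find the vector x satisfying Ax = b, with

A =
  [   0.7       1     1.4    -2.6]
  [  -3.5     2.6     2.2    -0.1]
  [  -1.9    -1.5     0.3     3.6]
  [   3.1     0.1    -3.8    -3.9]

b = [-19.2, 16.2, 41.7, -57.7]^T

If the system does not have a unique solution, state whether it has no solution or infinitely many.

Row-reduce the augmented matrix:
R1 ← R1 / (7/10).
R2 ← R2 + 7/2·R1.
R3 ← R3 + 19/10·R1.
R4 ← R4 − 31/10·R1.
R2 ← R2 / (38/5).
R1 ← R1 − 10/7·R2.
R3 ← R3 − 17/14·R2.
R4 ← R4 + 303/70·R2.
R3 ← R3 / (1749/665).
R1 ← R1 − 36/133·R3.
R2 ← R2 − 23/19·R3.
R4 ← R4 + 6331/1330·R3.
R4 ← R4 / (-108003/46640).
R1 ← R1 + 648/583·R4.
R2 ← R2 + 5111/4664·R4.
R3 ← R3 + 2419/4664·R4.
Reading off the reduced rows gives x_1 = -6, x_2 = -5, x_3 = 4, x_4 = 6.

x_1 = -6, x_2 = -5, x_3 = 4, x_4 = 6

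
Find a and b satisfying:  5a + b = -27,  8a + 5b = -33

From equation 1: b = -27 − 5·a.
Substitute into equation 2 and solve: a = -6.
Then b = 3.

a = -6, b = 3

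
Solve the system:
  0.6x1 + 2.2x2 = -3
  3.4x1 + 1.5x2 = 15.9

Row-reduce the augmented matrix:
R1 ← R1 / (3/5).
R2 ← R2 − 17/5·R1.
R2 ← R2 / (-329/30).
R1 ← R1 − 11/3·R2.
Reading off the reduced rows gives x1 = 6, x2 = -3.

x1 = 6, x2 = -3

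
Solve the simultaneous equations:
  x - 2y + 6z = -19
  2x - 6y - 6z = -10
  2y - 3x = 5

Row-reduce the augmented matrix:
R2 ← R2 − 2·R1.
R3 ← R3 + 3·R1.
R2 ← R2 / (-2).
R1 ← R1 + 2·R2.
R3 ← R3 + 4·R2.
R3 ← R3 / (54).
R1 ← R1 − 24·R3.
R2 ← R2 − 9·R3.
Reading off the reduced rows gives x = 1, y = 4, z = -2.

x = 1, y = 4, z = -2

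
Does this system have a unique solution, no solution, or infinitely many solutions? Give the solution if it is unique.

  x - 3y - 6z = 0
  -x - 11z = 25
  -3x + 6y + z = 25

infinitely many solutions

Row-reduce:
R2 ← R2 + 1·R1.
R3 ← R3 + 3·R1.
R2 ← R2 / (-3).
R1 ← R1 + 3·R2.
R3 ← R3 + 3·R2.
Rank is 2 with 3 unknowns, leaving z free.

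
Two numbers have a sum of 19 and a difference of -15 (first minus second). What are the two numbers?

Let x = first number, y = second number.
  x + y = 19
  x - y = -15
Row-reduce the augmented matrix:
R2 ← R2 − 1·R1.
R2 ← R2 / (-2).
R1 ← R1 − 1·R2.
Reading off the reduced rows gives x = 2, y = 17.

first number: 2, second number: 17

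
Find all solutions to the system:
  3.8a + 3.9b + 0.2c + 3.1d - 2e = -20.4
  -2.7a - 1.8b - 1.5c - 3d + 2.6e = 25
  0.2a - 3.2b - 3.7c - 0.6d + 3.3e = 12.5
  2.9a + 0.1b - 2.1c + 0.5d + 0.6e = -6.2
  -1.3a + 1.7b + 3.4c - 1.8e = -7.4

Row-reduce the augmented matrix:
R1 ← R1 / (19/5).
R2 ← R2 + 27/10·R1.
R3 ← R3 − 1/5·R1.
R4 ← R4 − 29/10·R1.
R5 ← R5 + 13/10·R1.
R2 ← R2 / (369/380).
R1 ← R1 − 39/38·R2.
R3 ← R3 + 647/190·R2.
R4 ← R4 + 1093/380·R2.
R5 ← R5 − 1153/380·R2.
R3 ← R3 / (-10421/1230).
R1 ← R1 − 61/41·R3.
R2 ← R2 + 172/123·R3.
R4 ← R4 + 3859/615·R3.
R5 ← R5 − 1897/246·R3.
R4 ← R4 / (-4878/3065).
R1 ← R1 − 10770/10421·R4.
R2 ← R2 + 2435/10421·R4.
R3 ← R3 − 4378/10421·R4.
R5 ← R5 − 32553/104210·R4.
R5 ← R5 / (64601/92140).
R1 ← R1 + 17662/41463·R5.
R2 ← R2 + 8803/248778·R5.
R3 ← R3 + 109562/124389·R5.
R4 ← R4 + 317/14634·R5.
Reading off the reduced rows gives a = -6, b = 2, c = -6, d = -2, e = -1.

a = -6, b = 2, c = -6, d = -2, e = -1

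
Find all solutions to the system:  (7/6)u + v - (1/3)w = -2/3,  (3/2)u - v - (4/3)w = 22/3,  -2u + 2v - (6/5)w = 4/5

Row-reduce the augmented matrix:
R1 ← R1 / (7/6).
R2 ← R2 − 3/2·R1.
R3 ← R3 + 2·R1.
R2 ← R2 / (-16/7).
R1 ← R1 − 6/7·R2.
R3 ← R3 − 26/7·R2.
R3 ← R3 / (-389/120).
R1 ← R1 + 5/8·R3.
R2 ← R2 − 19/48·R3.
Reading off the reduced rows gives u = 0, v = -2, w = -4.

u = 0, v = -2, w = -4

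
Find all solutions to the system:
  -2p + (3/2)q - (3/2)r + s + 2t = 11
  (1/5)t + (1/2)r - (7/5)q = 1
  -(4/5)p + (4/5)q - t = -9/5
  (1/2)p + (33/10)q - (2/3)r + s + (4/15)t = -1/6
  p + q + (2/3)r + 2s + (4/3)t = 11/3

Row-reduce:
R1 ← R1 / (-2).
R3 ← R3 + 4/5·R1.
R4 ← R4 − 1/2·R1.
R5 ← R5 − 1·R1.
R2 ← R2 / (-7/5).
R1 ← R1 + 3/4·R2.
R3 ← R3 − 1/5·R2.
R4 ← R4 − 147/40·R2.
R5 ← R5 − 7/4·R2.
R3 ← R3 / (47/70).
R1 ← R1 − 27/56·R3.
R2 ← R2 + 5/14·R3.
R4 ← R4 − 13/48·R3.
R5 ← R5 − 13/24·R3.
R4 ← R4 / (199/141).
R1 ← R1 + 10/47·R4.
R2 ← R2 + 10/47·R4.
R3 ← R3 + 28/47·R4.
R5 ← R5 − 398/141·R4.
Rank is 4 with 5 unknowns, leaving t free.

infinitely many solutions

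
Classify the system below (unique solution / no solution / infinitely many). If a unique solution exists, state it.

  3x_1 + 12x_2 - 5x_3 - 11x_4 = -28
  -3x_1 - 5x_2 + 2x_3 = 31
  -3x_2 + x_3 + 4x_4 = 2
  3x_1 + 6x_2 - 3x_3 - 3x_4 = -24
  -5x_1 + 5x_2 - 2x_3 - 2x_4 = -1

Row-reduce the augmented matrix:
R1 ← R1 / (3).
R2 ← R2 + 3·R1.
R4 ← R4 − 3·R1.
R5 ← R5 + 5·R1.
R2 ← R2 / (7).
R1 ← R1 − 4·R2.
R3 ← R3 + 3·R2.
R4 ← R4 + 6·R2.
R5 ← R5 − 25·R2.
R3 ← R3 / (-2/7).
R1 ← R1 − 1/21·R3.
R2 ← R2 + 3/7·R3.
R4 ← R4 + 4/7·R3.
R5 ← R5 − 8/21·R3.
Swap R4 and R5.
R4 ← R4 / (18).
R1 ← R1 − 5/2·R4.
R2 ← R2 + 1/2·R4.
R3 ← R3 − 5/2·R4.
R5 reduces to 0 = 0, so the extra equation is consistent.
Reading off the reduced rows gives x_1 = -3, x_2 = -6, x_3 = -4, x_4 = -3.

x_1 = -3, x_2 = -6, x_3 = -4, x_4 = -3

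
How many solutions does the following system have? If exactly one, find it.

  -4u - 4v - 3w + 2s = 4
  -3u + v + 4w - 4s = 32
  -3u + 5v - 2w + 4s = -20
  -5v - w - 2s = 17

u = -3, v = -1, w = 0, s = -6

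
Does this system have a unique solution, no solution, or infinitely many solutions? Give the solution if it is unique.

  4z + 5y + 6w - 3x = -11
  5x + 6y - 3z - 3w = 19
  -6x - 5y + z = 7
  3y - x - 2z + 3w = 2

x = -4, y = 3, z = -2, w = -5

Row-reduce the augmented matrix:
R1 ← R1 / (-3).
R2 ← R2 − 5·R1.
R3 ← R3 + 6·R1.
R4 ← R4 + 1·R1.
R2 ← R2 / (43/3).
R1 ← R1 + 5/3·R2.
R3 ← R3 + 15·R2.
R4 ← R4 − 4/3·R2.
R3 ← R3 / (-136/43).
R1 ← R1 + 39/43·R3.
R2 ← R2 − 11/43·R3.
R4 ← R4 + 158/43·R3.
R4 ← R4 / (393/68).
R1 ← R1 − 21/136·R4.
R2 ← R2 − 15/136·R4.
R3 ← R3 − 201/136·R4.
Reading off the reduced rows gives x = -4, y = 3, z = -2, w = -5.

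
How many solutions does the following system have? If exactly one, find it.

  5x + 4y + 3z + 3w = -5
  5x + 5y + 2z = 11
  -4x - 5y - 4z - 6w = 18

Row-reduce:
R1 ← R1 / (5).
R2 ← R2 − 5·R1.
R3 ← R3 + 4·R1.
R1 ← R1 − 4/5·R2.
R3 ← R3 + 9/5·R2.
R3 ← R3 / (-17/5).
R1 ← R1 − 7/5·R3.
R2 ← R2 + 1·R3.
Rank is 3 with 4 unknowns, leaving w free.

infinitely many solutions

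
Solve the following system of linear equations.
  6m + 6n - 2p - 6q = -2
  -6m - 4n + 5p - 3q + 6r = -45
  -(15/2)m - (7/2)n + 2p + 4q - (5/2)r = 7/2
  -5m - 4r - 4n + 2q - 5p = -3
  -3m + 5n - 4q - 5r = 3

Row-reduce:
R1 ← R1 / (6).
R2 ← R2 + 6·R1.
R3 ← R3 + 15/2·R1.
R4 ← R4 + 5·R1.
R5 ← R5 + 3·R1.
R2 ← R2 / (2).
R1 ← R1 − 1·R2.
R3 ← R3 − 4·R2.
R4 ← R4 − 1·R2.
R5 ← R5 − 8·R2.
R3 ← R3 / (-13/2).
R1 ← R1 + 11/6·R3.
R2 ← R2 − 3/2·R3.
R4 ← R4 + 49/6·R3.
R5 ← R5 + 13·R3.
R4 ← R4 / (-652/39).
R1 ← R1 + 23/39·R4.
R2 ← R2 + 15/13·R4.
R3 ← R3 + 29/13·R4.
Rank is 4 with 5 unknowns, leaving r free.

infinitely many solutions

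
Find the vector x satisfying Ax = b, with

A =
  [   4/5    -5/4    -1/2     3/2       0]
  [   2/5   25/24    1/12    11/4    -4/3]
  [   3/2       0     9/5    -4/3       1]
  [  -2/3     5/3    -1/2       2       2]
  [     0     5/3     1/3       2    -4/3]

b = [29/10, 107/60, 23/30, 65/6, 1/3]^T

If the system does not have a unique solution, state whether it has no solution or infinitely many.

Row-reduce:
R1 ← R1 / (4/5).
R2 ← R2 − 2/5·R1.
R3 ← R3 − 3/2·R1.
R4 ← R4 + 2/3·R1.
R2 ← R2 / (5/3).
R1 ← R1 + 25/16·R2.
R3 ← R3 − 75/32·R2.
R4 ← R4 − 5/8·R2.
R5 ← R5 − 5/3·R2.
R3 ← R3 / (363/160).
R1 ← R1 + 5/16·R3.
R2 ← R2 − 1/5·R3.
R4 ← R4 + 25/24·R3.
R4 ← R4 / (-2270/3267).
R1 ← R1 − 3040/1089·R4.
R2 ← R2 − 9874/5445·R4.
R3 ← R3 + 3340/1089·R4.
Rank is 4 with 5 unknowns, leaving x_5 free.

infinitely many solutions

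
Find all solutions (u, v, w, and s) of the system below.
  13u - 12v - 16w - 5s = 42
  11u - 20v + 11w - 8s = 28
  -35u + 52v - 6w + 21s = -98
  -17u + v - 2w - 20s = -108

infinitely many solutions

Row-reduce:
R1 ← R1 / (13).
R2 ← R2 − 11·R1.
R3 ← R3 + 35·R1.
R4 ← R4 + 17·R1.
R2 ← R2 / (-128/13).
R1 ← R1 + 12/13·R2.
R3 ← R3 − 256/13·R2.
R4 ← R4 + 191/13·R2.
Swap R3 and R4.
R3 ← R3 / (-7621/128).
R1 ← R1 + 113/32·R3.
R2 ← R2 + 319/128·R3.
Rank is 3 with 4 unknowns, leaving s free.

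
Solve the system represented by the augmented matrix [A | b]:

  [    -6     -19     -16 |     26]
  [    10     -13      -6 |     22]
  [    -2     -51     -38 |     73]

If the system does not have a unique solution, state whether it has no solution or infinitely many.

Row-reduce:
R1 ← R1 / (-6).
R2 ← R2 − 10·R1.
R3 ← R3 + 2·R1.
R2 ← R2 / (-134/3).
R1 ← R1 − 19/6·R2.
R3 ← R3 + 134/3·R2.
Row 3 reduces to 0 = -1, a contradiction. The system is inconsistent.

no solution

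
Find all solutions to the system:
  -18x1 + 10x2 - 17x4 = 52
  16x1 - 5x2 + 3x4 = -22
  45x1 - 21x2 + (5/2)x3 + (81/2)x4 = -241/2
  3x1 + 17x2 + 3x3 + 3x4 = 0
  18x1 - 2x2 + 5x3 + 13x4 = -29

no solution

Row-reduce:
R1 ← R1 / (-18).
R2 ← R2 − 16·R1.
R3 ← R3 − 45·R1.
R4 ← R4 − 3·R1.
R5 ← R5 − 18·R1.
R2 ← R2 / (35/9).
R1 ← R1 + 5/9·R2.
R3 ← R3 − 4·R2.
R4 ← R4 − 56/3·R2.
R5 ← R5 − 8·R2.
R3 ← R3 / (5/2).
R4 ← R4 − 3·R3.
R5 ← R5 − 5·R3.
R4 ← R4 / (16013/350).
R1 ← R1 + 11/14·R4.
R2 ← R2 + 109/35·R4.
R3 ← R3 − 732/175·R4.
Row 5 reduces to 0 = 4, a contradiction. The system is inconsistent.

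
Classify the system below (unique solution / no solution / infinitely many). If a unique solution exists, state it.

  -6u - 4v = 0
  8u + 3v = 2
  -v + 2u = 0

Row-reduce:
R1 ← R1 / (-6).
R2 ← R2 − 8·R1.
R3 ← R3 − 2·R1.
R2 ← R2 / (-7/3).
R1 ← R1 − 2/3·R2.
R3 ← R3 + 7/3·R2.
Row 3 reduces to 0 = -2, a contradiction. The system is inconsistent.

no solution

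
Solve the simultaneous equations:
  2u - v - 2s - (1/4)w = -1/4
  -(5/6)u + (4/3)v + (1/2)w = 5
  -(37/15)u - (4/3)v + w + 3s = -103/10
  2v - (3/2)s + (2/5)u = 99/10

Row-reduce:
R1 ← R1 / (2).
R2 ← R2 + 5/6·R1.
R3 ← R3 + 37/15·R1.
R4 ← R4 − 2/5·R1.
R2 ← R2 / (11/12).
R1 ← R1 + 1/2·R2.
R3 ← R3 + 77/30·R2.
R4 ← R4 − 11/5·R2.
R3 ← R3 / (9/5).
R1 ← R1 − 1/11·R3.
R2 ← R2 − 19/44·R3.
R4 ← R4 + 9/10·R3.
Row 4 reduces to 0 = -1/4, a contradiction. The system is inconsistent.

no solution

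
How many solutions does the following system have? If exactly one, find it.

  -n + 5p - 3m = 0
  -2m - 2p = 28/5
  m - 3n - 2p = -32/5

Row-reduce the augmented matrix:
R1 ← R1 / (-3).
R2 ← R2 + 2·R1.
R3 ← R3 − 1·R1.
R2 ← R2 / (2/3).
R1 ← R1 − 1/3·R2.
R3 ← R3 + 10/3·R2.
R3 ← R3 / (-27).
R1 ← R1 − 1·R3.
R2 ← R2 + 8·R3.
Reading off the reduced rows gives m = -2, n = 2, p = -4/5.

m = -2, n = 2, p = -4/5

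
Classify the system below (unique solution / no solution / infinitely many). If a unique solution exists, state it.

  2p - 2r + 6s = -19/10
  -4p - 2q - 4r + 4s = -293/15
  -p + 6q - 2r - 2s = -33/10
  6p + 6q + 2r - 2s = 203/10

p = 9/5, q = 2/3, r = 11/4, s = 0

Row-reduce the augmented matrix:
R1 ← R1 / (2).
R2 ← R2 + 4·R1.
R3 ← R3 + 1·R1.
R4 ← R4 − 6·R1.
R2 ← R2 / (-2).
R3 ← R3 − 6·R2.
R4 ← R4 − 6·R2.
R3 ← R3 / (-27).
R1 ← R1 + 1·R3.
R2 ← R2 − 4·R3.
R4 ← R4 + 16·R3.
R4 ← R4 / (-28/27).
R1 ← R1 − 32/27·R4.
R2 ← R2 + 20/27·R4.
R3 ← R3 + 49/27·R4.
Reading off the reduced rows gives p = 9/5, q = 2/3, r = 11/4, s = 0.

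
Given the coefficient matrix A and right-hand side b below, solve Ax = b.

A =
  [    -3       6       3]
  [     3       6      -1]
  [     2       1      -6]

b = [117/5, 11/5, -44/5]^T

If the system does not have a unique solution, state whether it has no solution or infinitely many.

Row-reduce the augmented matrix:
R1 ← R1 / (-3).
R2 ← R2 − 3·R1.
R3 ← R3 − 2·R1.
R2 ← R2 / (12).
R1 ← R1 + 2·R2.
R3 ← R3 − 5·R2.
R3 ← R3 / (-29/6).
R1 ← R1 + 2/3·R3.
R2 ← R2 − 1/6·R3.
Reading off the reduced rows gives x_1 = -3, x_2 = 2, x_3 = 4/5.

x_1 = -3, x_2 = 2, x_3 = 4/5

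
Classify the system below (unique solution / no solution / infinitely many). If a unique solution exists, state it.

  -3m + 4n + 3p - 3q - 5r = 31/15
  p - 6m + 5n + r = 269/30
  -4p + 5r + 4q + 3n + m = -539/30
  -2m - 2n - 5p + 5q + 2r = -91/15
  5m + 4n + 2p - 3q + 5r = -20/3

Row-reduce the augmented matrix:
R1 ← R1 / (-3).
R2 ← R2 + 6·R1.
R3 ← R3 − 1·R1.
R4 ← R4 + 2·R1.
R5 ← R5 − 5·R1.
R2 ← R2 / (-3).
R1 ← R1 + 4/3·R2.
R3 ← R3 − 13/3·R2.
R4 ← R4 + 14/3·R2.
R5 ← R5 − 32/3·R2.
R3 ← R3 / (-92/9).
R1 ← R1 − 11/9·R3.
R2 ← R2 − 5/3·R3.
R4 ← R4 − 7/9·R3.
R5 ← R5 + 97/9·R3.
R4 ← R4 / (-133/92).
R1 ← R1 + 25/92·R4.
R2 ← R2 + 9/92·R4.
R3 ← R3 + 105/92·R4.
R5 ← R5 − 95/92·R4.
R5 ← R5 / (57/7).
R1 ← R1 − 135/133·R5.
R2 ← R2 − 22/133·R5.
R3 ← R3 − 119/19·R5.
R4 ← R4 − 949/133·R5.
Reading off the reduced rows gives m = -14/5, n = -5/2, p = 3, q = -1, r = 5/3.

m = -14/5, n = -5/2, p = 3, q = -1, r = 5/3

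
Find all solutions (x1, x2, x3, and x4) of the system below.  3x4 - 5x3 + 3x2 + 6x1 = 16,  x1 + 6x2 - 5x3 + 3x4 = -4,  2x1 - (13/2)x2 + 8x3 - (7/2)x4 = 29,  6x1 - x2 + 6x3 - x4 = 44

no solution

Row-reduce:
R1 ← R1 / (6).
R2 ← R2 − 1·R1.
R3 ← R3 − 2·R1.
R4 ← R4 − 6·R1.
R2 ← R2 / (11/2).
R1 ← R1 − 1/2·R2.
R3 ← R3 + 15/2·R2.
R4 ← R4 + 4·R2.
R3 ← R3 / (263/66).
R1 ← R1 + 5/11·R3.
R2 ← R2 + 25/33·R3.
R4 ← R4 − 263/33·R3.
Row 4 reduces to 0 = -6, a contradiction. The system is inconsistent.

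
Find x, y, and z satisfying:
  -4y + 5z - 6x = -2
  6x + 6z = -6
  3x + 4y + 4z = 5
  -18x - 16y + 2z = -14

Row-reduce the augmented matrix:
R1 ← R1 / (-6).
R2 ← R2 − 6·R1.
R3 ← R3 − 3·R1.
R4 ← R4 + 18·R1.
R2 ← R2 / (-4).
R1 ← R1 − 2/3·R2.
R3 ← R3 − 2·R2.
R4 ← R4 + 4·R2.
R3 ← R3 / (12).
R1 ← R1 − 1·R3.
R2 ← R2 + 11/4·R3.
R4 ← R4 + 24·R3.
R4 reduces to 0 = 0, so the extra equation is consistent.
Reading off the reduced rows gives x = -1, y = 2, z = 0.

x = -1, y = 2, z = 0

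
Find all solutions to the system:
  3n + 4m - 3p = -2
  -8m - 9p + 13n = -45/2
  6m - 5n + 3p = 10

no solution

Row-reduce:
R1 ← R1 / (4).
R2 ← R2 + 8·R1.
R3 ← R3 − 6·R1.
R2 ← R2 / (19).
R1 ← R1 − 3/4·R2.
R3 ← R3 + 19/2·R2.
Row 3 reduces to 0 = -1/4, a contradiction. The system is inconsistent.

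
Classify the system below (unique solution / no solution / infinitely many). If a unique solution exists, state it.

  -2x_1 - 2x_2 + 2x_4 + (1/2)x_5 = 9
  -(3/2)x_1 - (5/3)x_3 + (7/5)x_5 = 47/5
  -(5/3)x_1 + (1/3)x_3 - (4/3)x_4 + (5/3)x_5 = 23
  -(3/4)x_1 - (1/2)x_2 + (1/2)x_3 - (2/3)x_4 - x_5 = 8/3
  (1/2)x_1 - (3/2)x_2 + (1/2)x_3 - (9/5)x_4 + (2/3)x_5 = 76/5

x_1 = -4, x_2 = -3, x_3 = 3, x_4 = -4, x_5 = 6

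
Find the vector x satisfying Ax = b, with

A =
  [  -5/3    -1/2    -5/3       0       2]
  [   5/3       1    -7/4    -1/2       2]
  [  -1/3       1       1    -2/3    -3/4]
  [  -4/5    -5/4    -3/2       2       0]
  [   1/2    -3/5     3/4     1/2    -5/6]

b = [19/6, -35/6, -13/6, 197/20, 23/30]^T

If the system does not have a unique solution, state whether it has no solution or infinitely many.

Row-reduce the augmented matrix:
R1 ← R1 / (-5/3).
R2 ← R2 − 5/3·R1.
R3 ← R3 + 1/3·R1.
R4 ← R4 + 4/5·R1.
R5 ← R5 − 1/2·R1.
R2 ← R2 / (1/2).
R1 ← R1 − 3/10·R2.
R3 ← R3 − 11/10·R2.
R4 ← R4 + 101/100·R2.
R5 ← R5 + 3/4·R2.
R3 ← R3 / (177/20).
R1 ← R1 − 61/20·R3.
R2 ← R2 + 41/6·R3.
R4 ← R4 + 4561/600·R3.
R5 ← R5 + 39/8·R3.
R4 ← R4 / (2170/1593).
R1 ← R1 − 80/531·R4.
R2 ← R2 + 1060/1593·R4.
R3 ← R3 − 26/531·R4.
R5 ← R5 + 2/177·R4.
R5 ← R5 / (17831/65100).
R1 ← R1 + 57/4340·R5.
R2 ← R2 + 1647/4340·R5.
R3 ← R3 + 46569/43400·R5.
R4 ← R4 + 90897/86800·R5.
Reading off the reduced rows gives x_1 = -2, x_2 = -1, x_3 = -2, x_4 = 2, x_5 = -2.

x_1 = -2, x_2 = -1, x_3 = -2, x_4 = 2, x_5 = -2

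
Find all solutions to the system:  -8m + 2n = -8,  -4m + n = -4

infinitely many solutions

Row-reduce:
R1 ← R1 / (-8).
R2 ← R2 + 4·R1.
Rank is 1 with 2 unknowns, leaving n free.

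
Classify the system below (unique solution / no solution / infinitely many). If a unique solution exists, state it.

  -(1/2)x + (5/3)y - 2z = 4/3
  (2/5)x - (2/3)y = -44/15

infinitely many solutions

Row-reduce:
R1 ← R1 / (-1/2).
R2 ← R2 − 2/5·R1.
R2 ← R2 / (2/3).
R1 ← R1 + 10/3·R2.
Rank is 2 with 3 unknowns, leaving z free.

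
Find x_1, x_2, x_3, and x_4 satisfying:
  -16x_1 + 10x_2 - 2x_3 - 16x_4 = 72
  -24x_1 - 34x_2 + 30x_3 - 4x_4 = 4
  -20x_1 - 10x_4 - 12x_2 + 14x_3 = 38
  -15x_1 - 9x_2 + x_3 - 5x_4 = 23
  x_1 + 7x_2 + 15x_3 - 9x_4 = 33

Row-reduce the augmented matrix:
R1 ← R1 / (-16).
R2 ← R2 + 24·R1.
R3 ← R3 + 20·R1.
R4 ← R4 + 15·R1.
R5 ← R5 − 1·R1.
R2 ← R2 / (-49).
R1 ← R1 + 5/8·R2.
R3 ← R3 + 49/2·R2.
R4 ← R4 + 147/8·R2.
R5 ← R5 − 61/8·R2.
Swap R3 and R4.
R3 ← R3 / (-19/2).
R1 ← R1 + 29/98·R3.
R2 ← R2 + 33/49·R3.
R5 ← R5 − 1961/98·R3.
Swap R4 and R5.
R4 ← R4 / (-1510/931).
R1 ← R1 − 621/931·R4.
R2 ← R2 + 545/931·R4.
R3 ← R3 + 5/19·R4.
R5 reduces to 0 = 0, so the extra equation is consistent.
Reading off the reduced rows gives x_1 = 1, x_2 = -1, x_3 = -1, x_4 = -6.

x_1 = 1, x_2 = -1, x_3 = -1, x_4 = -6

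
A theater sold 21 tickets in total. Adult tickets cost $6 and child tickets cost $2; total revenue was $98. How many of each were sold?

adult tickets: 14, child tickets: 7

Let a = adult tickets, c = child tickets.
  a + c = 21
  6a + 2c = 98
Row-reduce the augmented matrix:
R2 ← R2 − 6·R1.
R2 ← R2 / (-4).
R1 ← R1 − 1·R2.
Reading off the reduced rows gives a = 14, c = 7.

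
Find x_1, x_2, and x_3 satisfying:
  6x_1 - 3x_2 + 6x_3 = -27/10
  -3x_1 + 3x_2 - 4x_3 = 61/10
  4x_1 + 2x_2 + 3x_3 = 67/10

x_1 = 14/5, x_2 = 3/2, x_3 = -5/2

Row-reduce the augmented matrix:
R1 ← R1 / (6).
R2 ← R2 + 3·R1.
R3 ← R3 − 4·R1.
R2 ← R2 / (3/2).
R1 ← R1 + 1/2·R2.
R3 ← R3 − 4·R2.
R3 ← R3 / (5/3).
R1 ← R1 − 2/3·R3.
R2 ← R2 + 2/3·R3.
Reading off the reduced rows gives x_1 = 14/5, x_2 = 3/2, x_3 = -5/2.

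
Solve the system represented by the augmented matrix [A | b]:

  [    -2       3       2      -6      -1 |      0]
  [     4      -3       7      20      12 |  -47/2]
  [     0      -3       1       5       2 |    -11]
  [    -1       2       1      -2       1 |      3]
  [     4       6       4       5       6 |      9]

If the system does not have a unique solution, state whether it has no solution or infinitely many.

Row-reduce:
R1 ← R1 / (-2).
R2 ← R2 − 4·R1.
R4 ← R4 + 1·R1.
R5 ← R5 − 4·R1.
R2 ← R2 / (3).
R1 ← R1 + 3/2·R2.
R3 ← R3 + 3·R2.
R4 ← R4 − 1/2·R2.
R5 ← R5 − 12·R2.
R3 ← R3 / (12).
R1 ← R1 − 9/2·R3.
R2 ← R2 − 11/3·R3.
R4 ← R4 + 11/6·R3.
R5 ← R5 + 36·R3.
R4 ← R4 / (119/72).
R1 ← R1 − 17/8·R4.
R2 ← R2 + 47/36·R4.
R3 ← R3 − 13/12·R4.
Row 5 reduces to 0 = -1/2, a contradiction. The system is inconsistent.

no solution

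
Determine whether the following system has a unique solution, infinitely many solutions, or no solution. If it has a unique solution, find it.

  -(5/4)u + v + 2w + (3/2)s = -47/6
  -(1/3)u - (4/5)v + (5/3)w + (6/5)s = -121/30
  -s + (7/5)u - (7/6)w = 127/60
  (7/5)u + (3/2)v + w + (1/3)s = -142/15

u = -2, v = -7/3, w = -5/2, s = -2

Row-reduce the augmented matrix:
R1 ← R1 / (-5/4).
R2 ← R2 + 1/3·R1.
R3 ← R3 − 7/5·R1.
R4 ← R4 − 7/5·R1.
R2 ← R2 / (-16/15).
R1 ← R1 + 4/5·R2.
R3 ← R3 − 28/25·R2.
R4 ← R4 − 131/50·R2.
R3 ← R3 / (679/300).
R1 ← R1 + 49/20·R3.
R2 ← R2 + 17/16·R3.
R4 ← R4 − 4819/800·R3.
R4 ← R4 / (-1093/16296).
R1 ← R1 + 15/97·R4.
R2 ← R2 + 99/2716·R4.
R3 ← R3 − 456/679·R4.
Reading off the reduced rows gives u = -2, v = -7/3, w = -5/2, s = -2.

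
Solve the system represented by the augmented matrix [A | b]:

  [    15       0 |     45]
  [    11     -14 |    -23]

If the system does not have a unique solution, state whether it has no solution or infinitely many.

x_1 = 3, x_2 = 4

Row-reduce the augmented matrix:
R1 ← R1 / (15).
R2 ← R2 − 11·R1.
R2 ← R2 / (-14).
Reading off the reduced rows gives x_1 = 3, x_2 = 4.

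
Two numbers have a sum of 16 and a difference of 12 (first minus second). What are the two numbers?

Let x = first number, y = second number.
  x + y = 16
  x - y = 12
Row-reduce the augmented matrix:
R2 ← R2 − 1·R1.
R2 ← R2 / (-2).
R1 ← R1 − 1·R2.
Reading off the reduced rows gives x = 14, y = 2.

first number: 14, second number: 2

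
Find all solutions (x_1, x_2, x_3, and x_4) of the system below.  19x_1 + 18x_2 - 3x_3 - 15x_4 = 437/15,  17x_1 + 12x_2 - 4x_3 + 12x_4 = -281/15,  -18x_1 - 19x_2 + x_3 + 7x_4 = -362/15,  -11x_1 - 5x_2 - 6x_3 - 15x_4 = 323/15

Row-reduce the augmented matrix:
R1 ← R1 / (19).
R2 ← R2 − 17·R1.
R3 ← R3 + 18·R1.
R4 ← R4 + 11·R1.
R2 ← R2 / (-78/19).
R1 ← R1 − 18/19·R2.
R3 ← R3 + 37/19·R2.
R4 ← R4 − 103/19·R2.
R3 ← R3 / (-95/78).
R1 ← R1 + 6/13·R3.
R2 ← R2 − 25/78·R3.
R4 ← R4 + 739/78·R3.
R4 ← R4 / (15179/95).
R1 ← R1 − 1176/95·R4.
R2 ← R2 + 214/19·R4.
R3 ← R3 − 1503/95·R4.
Reading off the reduced rows gives x_1 = -5/3, x_2 = 12/5, x_3 = 4/5, x_4 = -4/3.

x_1 = -5/3, x_2 = 12/5, x_3 = 4/5, x_4 = -4/3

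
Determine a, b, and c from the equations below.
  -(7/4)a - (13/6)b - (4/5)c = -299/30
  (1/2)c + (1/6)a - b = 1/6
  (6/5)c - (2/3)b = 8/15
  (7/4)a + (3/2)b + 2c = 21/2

Row-reduce the augmented matrix:
R1 ← R1 / (-7/4).
R2 ← R2 − 1/6·R1.
R4 ← R4 − 7/4·R1.
R2 ← R2 / (-76/63).
R1 ← R1 − 26/21·R2.
R3 ← R3 + 2/3·R2.
R4 ← R4 + 2/3·R2.
R3 ← R3 / (367/380).
R1 ← R1 − 339/380·R3.
R2 ← R2 + 267/760·R3.
R4 ← R4 − 367/380·R3.
R4 reduces to 0 = 0, so the extra equation is consistent.
Reading off the reduced rows gives a = 4, b = 1, c = 1.

a = 4, b = 1, c = 1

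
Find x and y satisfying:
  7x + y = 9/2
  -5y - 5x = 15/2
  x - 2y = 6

Row-reduce the augmented matrix:
R1 ← R1 / (7).
R2 ← R2 + 5·R1.
R3 ← R3 − 1·R1.
R2 ← R2 / (-30/7).
R1 ← R1 − 1/7·R2.
R3 ← R3 + 15/7·R2.
R3 reduces to 0 = 0, so the extra equation is consistent.
Reading off the reduced rows gives x = 1, y = -5/2.

x = 1, y = -5/2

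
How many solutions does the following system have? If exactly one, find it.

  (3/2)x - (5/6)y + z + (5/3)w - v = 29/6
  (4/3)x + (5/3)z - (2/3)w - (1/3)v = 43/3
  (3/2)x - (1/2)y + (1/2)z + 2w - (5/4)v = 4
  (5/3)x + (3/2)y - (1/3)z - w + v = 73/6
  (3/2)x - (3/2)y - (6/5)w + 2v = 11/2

Row-reduce the augmented matrix:
R1 ← R1 / (3/2).
R2 ← R2 − 4/3·R1.
R3 ← R3 − 3/2·R1.
R4 ← R4 − 5/3·R1.
R5 ← R5 − 3/2·R1.
R2 ← R2 / (20/27).
R1 ← R1 + 5/9·R2.
R3 ← R3 − 1/3·R2.
R4 ← R4 − 131/54·R2.
R5 ← R5 + 2/3·R2.
R3 ← R3 / (-17/20).
R1 ← R1 − 5/4·R3.
R2 ← R2 − 21/20·R3.
R4 ← R4 + 479/120·R3.
R5 ← R5 + 3/10·R3.
R4 ← R4 / (-98/51).
R1 ← R1 − 24/17·R4.
R2 ← R2 + 22/17·R4.
R3 ← R3 + 26/17·R4.
R5 ← R5 + 447/85·R4.
R5 ← R5 / (-13907/3920).
R1 ← R1 − 187/196·R5.
R2 ← R2 + 645/392·R5.
R3 ← R3 + 593/392·R5.
R4 ← R4 + 1077/784·R5.
Reading off the reduced rows gives x = 6, y = 1, z = 1, w = -5, v = -4.

x = 6, y = 1, z = 1, w = -5, v = -4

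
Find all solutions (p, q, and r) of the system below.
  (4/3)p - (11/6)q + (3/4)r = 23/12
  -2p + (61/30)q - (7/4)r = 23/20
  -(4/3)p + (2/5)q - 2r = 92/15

infinitely many solutions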